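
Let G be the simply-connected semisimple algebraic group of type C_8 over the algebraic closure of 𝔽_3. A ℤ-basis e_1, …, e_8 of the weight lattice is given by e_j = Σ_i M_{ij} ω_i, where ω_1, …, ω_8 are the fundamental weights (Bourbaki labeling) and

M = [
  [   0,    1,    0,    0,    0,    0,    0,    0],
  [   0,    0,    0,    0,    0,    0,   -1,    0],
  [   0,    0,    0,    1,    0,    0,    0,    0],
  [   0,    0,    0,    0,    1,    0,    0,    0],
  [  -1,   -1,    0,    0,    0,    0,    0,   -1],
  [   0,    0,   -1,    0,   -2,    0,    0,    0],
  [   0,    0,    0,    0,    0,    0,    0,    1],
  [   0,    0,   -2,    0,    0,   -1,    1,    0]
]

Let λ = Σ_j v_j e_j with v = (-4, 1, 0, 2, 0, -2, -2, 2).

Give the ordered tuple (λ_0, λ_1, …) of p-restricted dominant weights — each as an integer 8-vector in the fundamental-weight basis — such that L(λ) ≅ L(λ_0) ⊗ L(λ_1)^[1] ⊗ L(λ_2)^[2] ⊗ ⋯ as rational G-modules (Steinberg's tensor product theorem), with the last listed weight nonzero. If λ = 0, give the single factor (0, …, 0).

In the fundamental-weight basis, λ has coordinates c = M·v (v = (-4, 1, 0, 2, 0, -2, -2, 2)):
  c_1 = (0)·(-4) + 1·1 + 0·0 + 0·2 + 0·0 + (0)·(-2) + (0)·(-2) + 0·2 = 1
  c_2 = (0)·(-4) + 0·1 + 0·0 + 0·2 + 0·0 + (0)·(-2) + (-1)·(-2) + 0·2 = 2
  c_3 = (0)·(-4) + 0·1 + 0·0 + 1·2 + 0·0 + (0)·(-2) + (0)·(-2) + 0·2 = 2
  c_4 = (0)·(-4) + 0·1 + 0·0 + 0·2 + 1·0 + (0)·(-2) + (0)·(-2) + 0·2 = 0
  c_5 = (-1)·(-4) + (-1)·(1) + 0·0 + 0·2 + 0·0 + (0)·(-2) + (0)·(-2) + (-1)·(2) = 1
  c_6 = (0)·(-4) + 0·1 + (-1)·(0) + 0·2 + (-2)·(0) + (0)·(-2) + (0)·(-2) + 0·2 = 0
  c_7 = (0)·(-4) + 0·1 + 0·0 + 0·2 + 0·0 + (0)·(-2) + (0)·(-2) + 1·2 = 2
  c_8 = (0)·(-4) + 0·1 + (-2)·(0) + 0·2 + 0·0 + (-1)·(-2) + (1)·(-2) + 0·2 = 0
Base-3 expansion of each c_i:
  c_1 = 1 = 1·3^0
  c_2 = 2 = 2·3^0
  c_3 = 2 = 2·3^0
  c_4 = 0
  c_5 = 1 = 1·3^0
  c_6 = 0
  c_7 = 2 = 2·3^0
  c_8 = 0
Factor λ_0 = (1, 2, 2, 0, 1, 0, 2, 0)

((1, 2, 2, 0, 1, 0, 2, 0),)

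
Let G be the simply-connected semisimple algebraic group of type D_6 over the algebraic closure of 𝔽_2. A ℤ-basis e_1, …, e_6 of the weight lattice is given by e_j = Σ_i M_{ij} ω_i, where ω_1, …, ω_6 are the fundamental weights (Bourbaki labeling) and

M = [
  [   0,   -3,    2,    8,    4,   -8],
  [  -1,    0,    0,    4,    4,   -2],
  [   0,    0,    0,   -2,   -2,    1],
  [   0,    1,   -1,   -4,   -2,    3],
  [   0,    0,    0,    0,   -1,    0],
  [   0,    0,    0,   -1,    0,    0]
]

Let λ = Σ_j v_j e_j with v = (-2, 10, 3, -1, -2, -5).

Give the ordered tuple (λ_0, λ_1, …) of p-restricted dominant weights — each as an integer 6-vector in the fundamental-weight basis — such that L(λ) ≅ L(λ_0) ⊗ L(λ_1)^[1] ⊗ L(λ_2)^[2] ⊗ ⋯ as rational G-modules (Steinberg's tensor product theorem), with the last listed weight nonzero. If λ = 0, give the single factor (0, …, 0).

((0, 0, 1, 0, 0, 1), (0, 0, 0, 0, 1, 0))

In the fundamental-weight basis, λ has coordinates c = M·v (v = (-2, 10, 3, -1, -2, -5)):
  c_1 = 0*-2 + -3*10 + 2*3 + 8*-1 + 4*-2 + -8*-5 = 0
  c_2 = -1*-2 + 0*10 + 0*3 + 4*-1 + 4*-2 + -2*-5 = 0
  c_3 = 0*-2 + 0*10 + 0*3 + -2*-1 + -2*-2 + 1*-5 = 1
  c_4 = 0*-2 + 1*10 + -1*3 + -4*-1 + -2*-2 + 3*-5 = 0
  c_5 = 0*-2 + 0*10 + 0*3 + 0*-1 + -1*-2 + 0*-5 = 2
  c_6 = 0*-2 + 0*10 + 0*3 + -1*-1 + 0*-2 + 0*-5 = 1
Expand coordinatewise in base 2:
  c_1 = 0
  c_2 = 0
  c_3 = 1 = 1·2^0
  c_4 = 0
  c_5 = 2 = 0·2^0 + 1·2^1
  c_6 = 1 = 1·2^0
p-restricted factor λ_0 = (0, 0, 1, 0, 0, 1)
p-restricted factor λ_1 = (0, 0, 0, 0, 1, 0)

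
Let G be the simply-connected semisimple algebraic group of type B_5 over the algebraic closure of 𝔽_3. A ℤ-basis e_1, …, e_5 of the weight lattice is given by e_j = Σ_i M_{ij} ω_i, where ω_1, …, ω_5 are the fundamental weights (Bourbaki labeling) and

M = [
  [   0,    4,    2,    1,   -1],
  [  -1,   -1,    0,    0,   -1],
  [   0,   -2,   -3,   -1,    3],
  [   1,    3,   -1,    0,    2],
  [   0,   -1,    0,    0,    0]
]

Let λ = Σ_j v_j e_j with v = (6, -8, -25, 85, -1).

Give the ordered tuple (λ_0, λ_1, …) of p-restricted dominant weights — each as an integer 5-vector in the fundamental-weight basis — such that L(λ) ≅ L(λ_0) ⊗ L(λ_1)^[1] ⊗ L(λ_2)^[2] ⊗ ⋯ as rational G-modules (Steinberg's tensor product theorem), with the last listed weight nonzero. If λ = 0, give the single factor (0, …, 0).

((1, 0, 0, 2, 2), (1, 1, 1, 1, 2))

Compute c_i = Σ_j M_{ij} v_j with v = (6, -8, -25, 85, -1):
  c_1 = 0*6 + 4*-8 + 2*-25 + 1*85 + -1*-1 = 4
  c_2 = -1*6 + -1*-8 + 0*-25 + 0*85 + -1*-1 = 3
  c_3 = 0*6 + -2*-8 + -3*-25 + -1*85 + 3*-1 = 3
  c_4 = 1*6 + 3*-8 + -1*-25 + 0*85 + 2*-1 = 5
  c_5 = 0*6 + -1*-8 + 0*-25 + 0*85 + 0*-1 = 8
p = 3; digits c_i = Σ_j d_{ij}·3^j, 0 ≤ d_{ij} < 3:
  c_1 = 4 = 1·3^0 + 1·3^1
  c_2 = 3 = 0·3^0 + 1·3^1
  c_3 = 3 = 0·3^0 + 1·3^1
  c_4 = 5 = 2·3^0 + 1·3^1
  c_5 = 8 = 2·3^0 + 2·3^1
Factor λ_0 = (1, 0, 0, 2, 2)
Factor λ_1 = (1, 1, 1, 1, 2)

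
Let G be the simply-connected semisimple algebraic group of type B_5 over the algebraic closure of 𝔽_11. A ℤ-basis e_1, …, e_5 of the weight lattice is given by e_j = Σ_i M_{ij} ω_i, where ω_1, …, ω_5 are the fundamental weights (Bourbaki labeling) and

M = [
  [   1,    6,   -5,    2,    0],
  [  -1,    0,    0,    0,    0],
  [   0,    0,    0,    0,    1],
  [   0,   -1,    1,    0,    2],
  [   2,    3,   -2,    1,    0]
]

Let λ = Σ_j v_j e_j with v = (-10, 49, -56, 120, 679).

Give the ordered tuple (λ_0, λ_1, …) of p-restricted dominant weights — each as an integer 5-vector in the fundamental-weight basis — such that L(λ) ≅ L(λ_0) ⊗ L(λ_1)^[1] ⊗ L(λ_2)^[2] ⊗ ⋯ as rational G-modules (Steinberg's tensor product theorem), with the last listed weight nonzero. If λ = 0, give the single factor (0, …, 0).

Converting to the ω-basis (c_i = row i of M dotted with v = (-10, 49, -56, 120, 679)):
  c_1 = (1)·(-10) + 6·49 + (-5)·(-56) + 2·120 + 0·679 = 804
  c_2 = (-1)·(-10) + 0·49 + (0)·(-56) + 0·120 + 0·679 = 10
  c_3 = (0)·(-10) + 0·49 + (0)·(-56) + 0·120 + 1·679 = 679
  c_4 = (0)·(-10) + (-1)·(49) + (1)·(-56) + 0·120 + 2·679 = 1253
  c_5 = (2)·(-10) + 3·49 + (-2)·(-56) + 1·120 + 0·679 = 359
Base-11 expansion of each c_i:
  c_1 = 804 = 1·11^0 + 7·11^1 + 6·11^2
  c_2 = 10 = 10·11^0
  c_3 = 679 = 8·11^0 + 6·11^1 + 5·11^2
  c_4 = 1253 = 10·11^0 + 3·11^1 + 10·11^2
  c_5 = 359 = 7·11^0 + 10·11^1 + 2·11^2
λ_0 = (1, 10, 8, 10, 7)
λ_1 = (7, 0, 6, 3, 10)
λ_2 = (6, 0, 5, 10, 2)

((1, 10, 8, 10, 7), (7, 0, 6, 3, 10), (6, 0, 5, 10, 2))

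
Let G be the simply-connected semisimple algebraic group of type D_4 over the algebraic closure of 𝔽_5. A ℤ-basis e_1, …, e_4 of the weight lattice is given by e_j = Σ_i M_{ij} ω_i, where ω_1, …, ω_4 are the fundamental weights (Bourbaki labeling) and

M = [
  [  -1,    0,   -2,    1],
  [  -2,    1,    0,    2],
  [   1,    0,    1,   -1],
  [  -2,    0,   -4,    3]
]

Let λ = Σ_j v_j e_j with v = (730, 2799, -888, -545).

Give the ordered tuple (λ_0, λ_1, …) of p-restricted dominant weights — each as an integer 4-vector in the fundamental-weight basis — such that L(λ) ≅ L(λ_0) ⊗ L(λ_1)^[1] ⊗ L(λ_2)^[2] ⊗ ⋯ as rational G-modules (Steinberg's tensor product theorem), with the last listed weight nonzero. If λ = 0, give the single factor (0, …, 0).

Converting to the ω-basis (c_i = row i of M dotted with v = (730, 2799, -888, -545)):
  c_1 = (-1)·(730) + 0·2799 + (-2)·(-888) + (1)·(-545) = 501
  c_2 = (-2)·(730) + 1·2799 + (0)·(-888) + (2)·(-545) = 249
  c_3 = 1·730 + 0·2799 + (1)·(-888) + (-1)·(-545) = 387
  c_4 = (-2)·(730) + 0·2799 + (-4)·(-888) + (3)·(-545) = 457
p = 5; digits c_i = Σ_j d_{ij}·5^j, 0 ≤ d_{ij} < 5:
  c_1 = 501 = 1·5^0 + 0·5^1 + 0·5^2 + 4·5^3
  c_2 = 249 = 4·5^0 + 4·5^1 + 4·5^2 + 1·5^3
  c_3 = 387 = 2·5^0 + 2·5^1 + 0·5^2 + 3·5^3
  c_4 = 457 = 2·5^0 + 1·5^1 + 3·5^2 + 3·5^3
p-restricted factor λ_0 = (1, 4, 2, 2)
p-restricted factor λ_1 = (0, 4, 2, 1)
p-restricted factor λ_2 = (0, 4, 0, 3)
p-restricted factor λ_3 = (4, 1, 3, 3)

((1, 4, 2, 2), (0, 4, 2, 1), (0, 4, 0, 3), (4, 1, 3, 3))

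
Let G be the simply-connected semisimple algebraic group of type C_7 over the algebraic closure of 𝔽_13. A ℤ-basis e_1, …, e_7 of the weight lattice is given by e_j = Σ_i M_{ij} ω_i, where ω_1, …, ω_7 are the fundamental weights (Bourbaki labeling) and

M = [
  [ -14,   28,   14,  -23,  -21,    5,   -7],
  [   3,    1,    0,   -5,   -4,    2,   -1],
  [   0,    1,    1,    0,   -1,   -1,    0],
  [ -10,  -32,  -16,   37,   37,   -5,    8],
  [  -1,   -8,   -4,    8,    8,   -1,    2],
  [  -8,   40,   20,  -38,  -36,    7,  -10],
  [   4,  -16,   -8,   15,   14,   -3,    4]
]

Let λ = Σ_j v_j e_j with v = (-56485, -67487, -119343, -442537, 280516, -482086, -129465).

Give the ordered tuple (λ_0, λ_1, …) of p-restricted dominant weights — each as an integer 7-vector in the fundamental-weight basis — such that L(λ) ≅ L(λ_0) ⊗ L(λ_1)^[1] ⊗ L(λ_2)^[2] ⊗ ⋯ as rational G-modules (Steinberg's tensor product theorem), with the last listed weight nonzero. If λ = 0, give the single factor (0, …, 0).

((3, 5, 11, 10, 0, 12, 7), (0, 3, 2, 12, 5, 2, 10), (3, 8, 9, 3, 4, 7, 11), (6, 8, 6, 6, 0, 1, 11))

Converting to the ω-basis (c_i = row i of M dotted with v = (-56485, -67487, -119343, -442537, 280516, -482086, -129465)):
  c_1 = (-14)·(-56485) + (28)·(-67487) + (14)·(-119343) + (-23)·(-442537) + (-21)·(280516) + (5)·(-482086) + (-7)·(-129465) = 13692
  c_2 = (3)·(-56485) + (1)·(-67487) + (0)·(-119343) + (-5)·(-442537) + (-4)·(280516) + (2)·(-482086) + (-1)·(-129465) = 18972
  c_3 = (0)·(-56485) + (1)·(-67487) + (1)·(-119343) + (0)·(-442537) + (-1)·(280516) + (-1)·(-482086) + (0)·(-129465) = 14740
  c_4 = (-10)·(-56485) + (-32)·(-67487) + (-16)·(-119343) + (37)·(-442537) + (37)·(280516) + (-5)·(-482086) + (8)·(-129465) = 13855
  c_5 = (-1)·(-56485) + (-8)·(-67487) + (-4)·(-119343) + (8)·(-442537) + (8)·(280516) + (-1)·(-482086) + (2)·(-129465) = 741
  c_6 = (-8)·(-56485) + (40)·(-67487) + (20)·(-119343) + (-38)·(-442537) + (-36)·(280516) + (7)·(-482086) + (-10)·(-129465) = 3418
  c_7 = (4)·(-56485) + (-16)·(-67487) + (-8)·(-119343) + (15)·(-442537) + (14)·(280516) + (-3)·(-482086) + (4)·(-129465) = 26163
Expand coordinatewise in base 13:
  c_1 = 13692 = 3·13^0 + 0·13^1 + 3·13^2 + 6·13^3
  c_2 = 18972 = 5·13^0 + 3·13^1 + 8·13^2 + 8·13^3
  c_3 = 14740 = 11·13^0 + 2·13^1 + 9·13^2 + 6·13^3
  c_4 = 13855 = 10·13^0 + 12·13^1 + 3·13^2 + 6·13^3
  c_5 = 741 = 0·13^0 + 5·13^1 + 4·13^2
  c_6 = 3418 = 12·13^0 + 2·13^1 + 7·13^2 + 1·13^3
  c_7 = 26163 = 7·13^0 + 10·13^1 + 11·13^2 + 11·13^3
Factor λ_0 = (3, 5, 11, 10, 0, 12, 7)
Factor λ_1 = (0, 3, 2, 12, 5, 2, 10)
Factor λ_2 = (3, 8, 9, 3, 4, 7, 11)
Factor λ_3 = (6, 8, 6, 6, 0, 1, 11)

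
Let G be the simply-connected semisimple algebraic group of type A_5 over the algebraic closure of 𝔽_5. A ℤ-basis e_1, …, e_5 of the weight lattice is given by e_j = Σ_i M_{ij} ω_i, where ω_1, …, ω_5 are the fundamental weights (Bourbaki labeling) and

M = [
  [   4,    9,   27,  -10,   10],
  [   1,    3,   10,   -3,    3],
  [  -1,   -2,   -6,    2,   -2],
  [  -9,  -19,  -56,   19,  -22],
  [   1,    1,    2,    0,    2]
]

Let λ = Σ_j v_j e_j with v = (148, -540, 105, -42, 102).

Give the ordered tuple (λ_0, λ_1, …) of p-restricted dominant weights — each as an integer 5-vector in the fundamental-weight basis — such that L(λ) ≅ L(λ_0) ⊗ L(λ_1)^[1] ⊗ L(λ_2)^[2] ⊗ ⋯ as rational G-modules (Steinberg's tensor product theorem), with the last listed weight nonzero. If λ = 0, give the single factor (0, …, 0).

((2, 0, 4, 1, 2), (1, 2, 2, 1, 4))

In the fundamental-weight basis, λ has coordinates c = M·v (v = (148, -540, 105, -42, 102)):
  c_1 = (4)·(148) + (9)·(-540) + (27)·(105) + (-10)·(-42) + (10)·(102) = 7
  c_2 = (1)·(148) + (3)·(-540) + (10)·(105) + (-3)·(-42) + (3)·(102) = 10
  c_3 = (-1)·(148) + (-2)·(-540) + (-6)·(105) + (2)·(-42) + (-2)·(102) = 14
  c_4 = (-9)·(148) + (-19)·(-540) + (-56)·(105) + (19)·(-42) + (-22)·(102) = 6
  c_5 = (1)·(148) + (1)·(-540) + (2)·(105) + (0)·(-42) + (2)·(102) = 22
Expand coordinatewise in base 5:
  c_1 = 7 = 2·5^0 + 1·5^1
  c_2 = 10 = 0·5^0 + 2·5^1
  c_3 = 14 = 4·5^0 + 2·5^1
  c_4 = 6 = 1·5^0 + 1·5^1
  c_5 = 22 = 2·5^0 + 4·5^1
Factor λ_0 = (2, 0, 4, 1, 2)
Factor λ_1 = (1, 2, 2, 1, 4)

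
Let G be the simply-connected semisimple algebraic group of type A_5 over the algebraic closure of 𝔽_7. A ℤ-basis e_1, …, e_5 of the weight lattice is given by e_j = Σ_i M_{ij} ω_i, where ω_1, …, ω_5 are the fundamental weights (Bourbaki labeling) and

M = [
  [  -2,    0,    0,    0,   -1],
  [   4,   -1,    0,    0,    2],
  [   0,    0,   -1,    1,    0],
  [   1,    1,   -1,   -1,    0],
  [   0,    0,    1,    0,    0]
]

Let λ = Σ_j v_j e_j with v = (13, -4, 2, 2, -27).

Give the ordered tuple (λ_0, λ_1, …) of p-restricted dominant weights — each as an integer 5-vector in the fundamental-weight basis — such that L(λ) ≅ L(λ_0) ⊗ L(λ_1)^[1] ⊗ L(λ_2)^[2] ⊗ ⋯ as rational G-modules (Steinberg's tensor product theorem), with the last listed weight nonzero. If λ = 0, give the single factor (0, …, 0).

((1, 2, 0, 5, 2),)

Change of basis e → ω: c = M·v where v = (13, -4, 2, 2, -27):
  c_1 = (-2)·(13) + (0)·(-4) + 0·2 + 0·2 + (-1)·(-27) = 1
  c_2 = 4·13 + (-1)·(-4) + 0·2 + 0·2 + (2)·(-27) = 2
  c_3 = 0·13 + (0)·(-4) + (-1)·(2) + 1·2 + (0)·(-27) = 0
  c_4 = 1·13 + (1)·(-4) + (-1)·(2) + (-1)·(2) + (0)·(-27) = 5
  c_5 = 0·13 + (0)·(-4) + 1·2 + 0·2 + (0)·(-27) = 2
Base-7 expansion of each c_i:
  c_1 = 1 = 1·7^0
  c_2 = 2 = 2·7^0
  c_3 = 0
  c_4 = 5 = 5·7^0
  c_5 = 2 = 2·7^0
λ_0 = (1, 2, 0, 5, 2)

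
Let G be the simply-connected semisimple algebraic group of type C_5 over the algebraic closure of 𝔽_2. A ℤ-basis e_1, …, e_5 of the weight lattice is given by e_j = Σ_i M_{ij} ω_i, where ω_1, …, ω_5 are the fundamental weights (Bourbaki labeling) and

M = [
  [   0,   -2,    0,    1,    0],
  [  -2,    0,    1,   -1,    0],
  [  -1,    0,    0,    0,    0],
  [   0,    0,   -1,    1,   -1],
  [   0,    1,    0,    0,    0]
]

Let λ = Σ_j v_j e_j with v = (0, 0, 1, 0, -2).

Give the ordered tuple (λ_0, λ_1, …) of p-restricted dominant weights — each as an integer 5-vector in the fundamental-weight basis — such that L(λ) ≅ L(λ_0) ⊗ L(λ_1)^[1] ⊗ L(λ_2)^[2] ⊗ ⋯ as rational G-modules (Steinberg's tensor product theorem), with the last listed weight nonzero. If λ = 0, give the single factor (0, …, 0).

((0, 1, 0, 1, 0),)

Change of basis e → ω: c = M·v where v = (0, 0, 1, 0, -2):
  c_1 = 0*0 + -2*0 + 0*1 + 1*0 + 0*-2 = 0
  c_2 = -2*0 + 0*0 + 1*1 + -1*0 + 0*-2 = 1
  c_3 = -1*0 + 0*0 + 0*1 + 0*0 + 0*-2 = 0
  c_4 = 0*0 + 0*0 + -1*1 + 1*0 + -1*-2 = 1
  c_5 = 0*0 + 1*0 + 0*1 + 0*0 + 0*-2 = 0
Writing each c_i in base p = 2:
  c_1 = 0
  c_2 = 1 = 1·2^0
  c_3 = 0
  c_4 = 1 = 1·2^0
  c_5 = 0
p-restricted factor λ_0 = (0, 1, 0, 1, 0)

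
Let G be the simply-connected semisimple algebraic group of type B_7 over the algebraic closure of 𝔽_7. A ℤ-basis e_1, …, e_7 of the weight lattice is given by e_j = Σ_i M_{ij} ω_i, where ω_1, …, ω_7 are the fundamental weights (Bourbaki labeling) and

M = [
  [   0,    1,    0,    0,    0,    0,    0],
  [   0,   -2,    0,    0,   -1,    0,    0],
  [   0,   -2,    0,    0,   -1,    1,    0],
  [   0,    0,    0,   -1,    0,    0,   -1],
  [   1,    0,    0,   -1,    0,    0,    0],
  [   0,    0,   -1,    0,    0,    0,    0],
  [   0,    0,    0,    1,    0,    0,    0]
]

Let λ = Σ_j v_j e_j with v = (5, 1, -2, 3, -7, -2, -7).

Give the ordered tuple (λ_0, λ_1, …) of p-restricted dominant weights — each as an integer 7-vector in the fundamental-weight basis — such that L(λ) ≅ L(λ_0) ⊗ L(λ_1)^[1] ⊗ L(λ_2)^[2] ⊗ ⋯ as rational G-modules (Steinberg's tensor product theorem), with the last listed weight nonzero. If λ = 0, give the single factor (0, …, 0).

Converting to the ω-basis (c_i = row i of M dotted with v = (5, 1, -2, 3, -7, -2, -7)):
  c_1 = 0*5 + 1*1 + 0*-2 + 0*3 + 0*-7 + 0*-2 + 0*-7 = 1
  c_2 = 0*5 + -2*1 + 0*-2 + 0*3 + -1*-7 + 0*-2 + 0*-7 = 5
  c_3 = 0*5 + -2*1 + 0*-2 + 0*3 + -1*-7 + 1*-2 + 0*-7 = 3
  c_4 = 0*5 + 0*1 + 0*-2 + -1*3 + 0*-7 + 0*-2 + -1*-7 = 4
  c_5 = 1*5 + 0*1 + 0*-2 + -1*3 + 0*-7 + 0*-2 + 0*-7 = 2
  c_6 = 0*5 + 0*1 + -1*-2 + 0*3 + 0*-7 + 0*-2 + 0*-7 = 2
  c_7 = 0*5 + 0*1 + 0*-2 + 1*3 + 0*-7 + 0*-2 + 0*-7 = 3
Expand coordinatewise in base 7:
  c_1 = 1 = 1·7^0
  c_2 = 5 = 5·7^0
  c_3 = 3 = 3·7^0
  c_4 = 4 = 4·7^0
  c_5 = 2 = 2·7^0
  c_6 = 2 = 2·7^0
  c_7 = 3 = 3·7^0
λ_0 = (1, 5, 3, 4, 2, 2, 3)

((1, 5, 3, 4, 2, 2, 3),)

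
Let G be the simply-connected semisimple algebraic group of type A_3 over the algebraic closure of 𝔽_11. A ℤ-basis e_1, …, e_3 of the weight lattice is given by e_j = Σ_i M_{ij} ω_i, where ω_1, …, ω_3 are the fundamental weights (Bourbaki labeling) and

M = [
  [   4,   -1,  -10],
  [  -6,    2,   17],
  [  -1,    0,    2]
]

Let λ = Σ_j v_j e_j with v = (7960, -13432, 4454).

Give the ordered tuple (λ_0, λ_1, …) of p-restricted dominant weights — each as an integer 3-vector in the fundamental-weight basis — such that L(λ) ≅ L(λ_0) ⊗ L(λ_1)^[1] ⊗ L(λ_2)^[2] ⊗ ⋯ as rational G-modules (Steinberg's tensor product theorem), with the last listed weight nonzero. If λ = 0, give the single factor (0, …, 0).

((6, 5, 2), (0, 0, 9), (6, 9, 7))

Converting to the ω-basis (c_i = row i of M dotted with v = (7960, -13432, 4454)):
  c_1 = 4*7960 + -1*-13432 + -10*4454 = 732
  c_2 = -6*7960 + 2*-13432 + 17*4454 = 1094
  c_3 = -1*7960 + 0*-13432 + 2*4454 = 948
p = 11; digits c_i = Σ_j d_{ij}·11^j, 0 ≤ d_{ij} < 11:
  c_1 = 732 = 6·11^0 + 0·11^1 + 6·11^2
  c_2 = 1094 = 5·11^0 + 0·11^1 + 9·11^2
  c_3 = 948 = 2·11^0 + 9·11^1 + 7·11^2
Factor λ_0 = (6, 5, 2)
Factor λ_1 = (0, 0, 9)
Factor λ_2 = (6, 9, 7)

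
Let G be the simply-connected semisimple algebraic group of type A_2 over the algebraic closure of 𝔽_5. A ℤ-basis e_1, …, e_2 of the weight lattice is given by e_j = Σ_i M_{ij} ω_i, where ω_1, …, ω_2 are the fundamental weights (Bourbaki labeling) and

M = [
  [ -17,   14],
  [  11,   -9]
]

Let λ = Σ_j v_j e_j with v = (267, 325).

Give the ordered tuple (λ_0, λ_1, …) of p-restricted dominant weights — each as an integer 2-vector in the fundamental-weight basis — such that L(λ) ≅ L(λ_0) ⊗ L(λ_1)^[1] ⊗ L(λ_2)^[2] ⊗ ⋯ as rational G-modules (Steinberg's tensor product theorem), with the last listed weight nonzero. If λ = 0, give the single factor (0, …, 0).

((1, 2), (2, 2))

ω-coordinates c = M·v, v = (267, 325):
  c_1 = (-17)·(267) + (14)·(325) = 11
  c_2 = (11)·(267) + (-9)·(325) = 12
Expand coordinatewise in base 5:
  c_1 = 11 = 1·5^0 + 2·5^1
  c_2 = 12 = 2·5^0 + 2·5^1
p-restricted factor λ_0 = (1, 2)
p-restricted factor λ_1 = (2, 2)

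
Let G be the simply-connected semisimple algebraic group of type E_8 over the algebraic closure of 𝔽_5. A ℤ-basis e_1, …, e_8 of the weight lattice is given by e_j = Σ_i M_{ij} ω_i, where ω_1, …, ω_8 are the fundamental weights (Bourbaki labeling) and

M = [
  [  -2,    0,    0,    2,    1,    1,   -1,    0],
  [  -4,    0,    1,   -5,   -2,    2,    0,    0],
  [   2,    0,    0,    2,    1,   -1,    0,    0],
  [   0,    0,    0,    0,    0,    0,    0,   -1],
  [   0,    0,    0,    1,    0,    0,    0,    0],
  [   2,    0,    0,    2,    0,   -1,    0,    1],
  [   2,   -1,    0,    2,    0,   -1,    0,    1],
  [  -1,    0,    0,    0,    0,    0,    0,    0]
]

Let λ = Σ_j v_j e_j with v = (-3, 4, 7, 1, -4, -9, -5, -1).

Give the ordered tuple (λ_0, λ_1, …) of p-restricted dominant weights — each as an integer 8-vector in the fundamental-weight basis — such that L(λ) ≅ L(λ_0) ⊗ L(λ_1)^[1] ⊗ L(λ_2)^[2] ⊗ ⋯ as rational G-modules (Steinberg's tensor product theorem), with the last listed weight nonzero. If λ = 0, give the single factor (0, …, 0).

In the fundamental-weight basis, λ has coordinates c = M·v (v = (-3, 4, 7, 1, -4, -9, -5, -1)):
  c_1 = (-2)·(-3) + 0·4 + 0·7 + 2·1 + (1)·(-4) + (1)·(-9) + (-1)·(-5) + (0)·(-1) = 0
  c_2 = (-4)·(-3) + 0·4 + 1·7 + (-5)·(1) + (-2)·(-4) + (2)·(-9) + (0)·(-5) + (0)·(-1) = 4
  c_3 = (2)·(-3) + 0·4 + 0·7 + 2·1 + (1)·(-4) + (-1)·(-9) + (0)·(-5) + (0)·(-1) = 1
  c_4 = (0)·(-3) + 0·4 + 0·7 + 0·1 + (0)·(-4) + (0)·(-9) + (0)·(-5) + (-1)·(-1) = 1
  c_5 = (0)·(-3) + 0·4 + 0·7 + 1·1 + (0)·(-4) + (0)·(-9) + (0)·(-5) + (0)·(-1) = 1
  c_6 = (2)·(-3) + 0·4 + 0·7 + 2·1 + (0)·(-4) + (-1)·(-9) + (0)·(-5) + (1)·(-1) = 4
  c_7 = (2)·(-3) + (-1)·(4) + 0·7 + 2·1 + (0)·(-4) + (-1)·(-9) + (0)·(-5) + (1)·(-1) = 0
  c_8 = (-1)·(-3) + 0·4 + 0·7 + 0·1 + (0)·(-4) + (0)·(-9) + (0)·(-5) + (0)·(-1) = 3
Writing each c_i in base p = 5:
  c_1 = 0
  c_2 = 4 = 4·5^0
  c_3 = 1 = 1·5^0
  c_4 = 1 = 1·5^0
  c_5 = 1 = 1·5^0
  c_6 = 4 = 4·5^0
  c_7 = 0
  c_8 = 3 = 3·5^0
λ_0 = (0, 4, 1, 1, 1, 4, 0, 3)

((0, 4, 1, 1, 1, 4, 0, 3),)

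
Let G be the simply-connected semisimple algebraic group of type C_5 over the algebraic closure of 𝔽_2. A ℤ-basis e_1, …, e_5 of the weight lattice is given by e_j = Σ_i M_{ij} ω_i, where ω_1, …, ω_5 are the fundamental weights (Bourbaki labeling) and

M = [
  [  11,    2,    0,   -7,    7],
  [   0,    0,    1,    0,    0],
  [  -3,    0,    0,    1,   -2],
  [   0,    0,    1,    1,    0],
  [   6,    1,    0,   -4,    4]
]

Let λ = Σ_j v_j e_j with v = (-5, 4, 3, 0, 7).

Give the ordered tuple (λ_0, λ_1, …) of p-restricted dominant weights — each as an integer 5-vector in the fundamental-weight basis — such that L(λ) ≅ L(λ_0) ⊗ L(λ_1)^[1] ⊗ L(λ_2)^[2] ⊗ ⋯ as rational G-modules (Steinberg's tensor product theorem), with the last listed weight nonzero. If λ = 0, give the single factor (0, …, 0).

((0, 1, 1, 1, 0), (1, 1, 0, 1, 1))

In the fundamental-weight basis, λ has coordinates c = M·v (v = (-5, 4, 3, 0, 7)):
  c_1 = (11)·(-5) + (2)·(4) + (0)·(3) + (-7)·(0) + (7)·(7) = 2
  c_2 = (0)·(-5) + (0)·(4) + (1)·(3) + (0)·(0) + (0)·(7) = 3
  c_3 = (-3)·(-5) + (0)·(4) + (0)·(3) + (1)·(0) + (-2)·(7) = 1
  c_4 = (0)·(-5) + (0)·(4) + (1)·(3) + (1)·(0) + (0)·(7) = 3
  c_5 = (6)·(-5) + (1)·(4) + (0)·(3) + (-4)·(0) + (4)·(7) = 2
Writing each c_i in base p = 2:
  c_1 = 2 = 0·2^0 + 1·2^1
  c_2 = 3 = 1·2^0 + 1·2^1
  c_3 = 1 = 1·2^0
  c_4 = 3 = 1·2^0 + 1·2^1
  c_5 = 2 = 0·2^0 + 1·2^1
Factor λ_0 = (0, 1, 1, 1, 0)
Factor λ_1 = (1, 1, 0, 1, 1)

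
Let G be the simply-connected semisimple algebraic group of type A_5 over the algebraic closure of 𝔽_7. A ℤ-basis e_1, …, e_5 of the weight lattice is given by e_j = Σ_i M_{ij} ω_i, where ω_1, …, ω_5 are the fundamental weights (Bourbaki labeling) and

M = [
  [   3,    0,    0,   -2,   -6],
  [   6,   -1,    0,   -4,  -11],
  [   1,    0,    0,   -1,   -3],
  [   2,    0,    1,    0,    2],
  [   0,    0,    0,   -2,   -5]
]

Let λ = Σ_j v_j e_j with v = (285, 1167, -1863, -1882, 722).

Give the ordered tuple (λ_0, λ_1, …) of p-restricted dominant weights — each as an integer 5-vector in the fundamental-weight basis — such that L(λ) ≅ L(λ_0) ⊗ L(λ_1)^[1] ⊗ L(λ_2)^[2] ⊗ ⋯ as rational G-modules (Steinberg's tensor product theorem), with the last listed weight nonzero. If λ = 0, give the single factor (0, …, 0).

Change of basis e → ω: c = M·v where v = (285, 1167, -1863, -1882, 722):
  c_1 = 3·285 + 0·1167 + (0)·(-1863) + (-2)·(-1882) + (-6)·(722) = 287
  c_2 = 6·285 + (-1)·(1167) + (0)·(-1863) + (-4)·(-1882) + (-11)·(722) = 129
  c_3 = 1·285 + 0·1167 + (0)·(-1863) + (-1)·(-1882) + (-3)·(722) = 1
  c_4 = 2·285 + 0·1167 + (1)·(-1863) + (0)·(-1882) + 2·722 = 151
  c_5 = 0·285 + 0·1167 + (0)·(-1863) + (-2)·(-1882) + (-5)·(722) = 154
Base-7 expansion of each c_i:
  c_1 = 287 = 0·7^0 + 6·7^1 + 5·7^2
  c_2 = 129 = 3·7^0 + 4·7^1 + 2·7^2
  c_3 = 1 = 1·7^0
  c_4 = 151 = 4·7^0 + 0·7^1 + 3·7^2
  c_5 = 154 = 0·7^0 + 1·7^1 + 3·7^2
Factor λ_0 = (0, 3, 1, 4, 0)
Factor λ_1 = (6, 4, 0, 0, 1)
Factor λ_2 = (5, 2, 0, 3, 3)

((0, 3, 1, 4, 0), (6, 4, 0, 0, 1), (5, 2, 0, 3, 3))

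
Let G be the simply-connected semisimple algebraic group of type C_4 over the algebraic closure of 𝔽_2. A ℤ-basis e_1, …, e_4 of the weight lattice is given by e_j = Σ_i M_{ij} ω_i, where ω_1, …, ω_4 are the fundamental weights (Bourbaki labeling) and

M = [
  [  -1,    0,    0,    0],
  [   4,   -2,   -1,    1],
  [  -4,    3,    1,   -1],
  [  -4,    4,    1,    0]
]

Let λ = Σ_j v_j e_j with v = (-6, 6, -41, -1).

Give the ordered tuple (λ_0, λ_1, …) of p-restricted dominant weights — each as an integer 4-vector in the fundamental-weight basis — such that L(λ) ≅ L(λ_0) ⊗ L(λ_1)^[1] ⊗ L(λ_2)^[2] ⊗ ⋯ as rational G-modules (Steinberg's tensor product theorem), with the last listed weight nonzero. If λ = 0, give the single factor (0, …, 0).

ω-coordinates c = M·v, v = (-6, 6, -41, -1):
  c_1 = (-1)·(-6) + 0·6 + (0)·(-41) + (0)·(-1) = 6
  c_2 = (4)·(-6) + (-2)·(6) + (-1)·(-41) + (1)·(-1) = 4
  c_3 = (-4)·(-6) + 3·6 + (1)·(-41) + (-1)·(-1) = 2
  c_4 = (-4)·(-6) + 4·6 + (1)·(-41) + (0)·(-1) = 7
Base-2 expansion of each c_i:
  c_1 = 6 = 0·2^0 + 1·2^1 + 1·2^2
  c_2 = 4 = 0·2^0 + 0·2^1 + 1·2^2
  c_3 = 2 = 0·2^0 + 1·2^1
  c_4 = 7 = 1·2^0 + 1·2^1 + 1·2^2
Factor λ_0 = (0, 0, 0, 1)
Factor λ_1 = (1, 0, 1, 1)
Factor λ_2 = (1, 1, 0, 1)

((0, 0, 0, 1), (1, 0, 1, 1), (1, 1, 0, 1))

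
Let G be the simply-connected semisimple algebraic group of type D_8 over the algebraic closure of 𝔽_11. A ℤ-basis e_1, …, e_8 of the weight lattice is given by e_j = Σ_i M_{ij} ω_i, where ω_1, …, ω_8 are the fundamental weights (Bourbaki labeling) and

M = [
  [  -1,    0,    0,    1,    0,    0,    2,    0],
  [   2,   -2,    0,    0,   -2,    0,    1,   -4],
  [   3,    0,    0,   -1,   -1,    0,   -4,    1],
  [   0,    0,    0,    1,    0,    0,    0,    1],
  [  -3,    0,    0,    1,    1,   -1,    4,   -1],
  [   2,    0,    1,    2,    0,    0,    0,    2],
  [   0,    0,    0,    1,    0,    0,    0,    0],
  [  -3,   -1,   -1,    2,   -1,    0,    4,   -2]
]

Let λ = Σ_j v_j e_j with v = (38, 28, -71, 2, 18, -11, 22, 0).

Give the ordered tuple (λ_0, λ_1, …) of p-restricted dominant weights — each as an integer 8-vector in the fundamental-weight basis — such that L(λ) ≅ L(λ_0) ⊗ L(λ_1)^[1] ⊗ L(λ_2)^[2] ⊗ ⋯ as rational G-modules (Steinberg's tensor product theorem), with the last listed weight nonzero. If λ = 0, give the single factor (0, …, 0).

Compute c_i = Σ_j M_{ij} v_j with v = (38, 28, -71, 2, 18, -11, 22, 0):
  c_1 = (-1)·(38) + 0·28 + (0)·(-71) + 1·2 + 0·18 + (0)·(-11) + 2·22 + 0·0 = 8
  c_2 = 2·38 + (-2)·(28) + (0)·(-71) + 0·2 + (-2)·(18) + (0)·(-11) + 1·22 + (-4)·(0) = 6
  c_3 = 3·38 + 0·28 + (0)·(-71) + (-1)·(2) + (-1)·(18) + (0)·(-11) + (-4)·(22) + 1·0 = 6
  c_4 = 0·38 + 0·28 + (0)·(-71) + 1·2 + 0·18 + (0)·(-11) + 0·22 + 1·0 = 2
  c_5 = (-3)·(38) + 0·28 + (0)·(-71) + 1·2 + 1·18 + (-1)·(-11) + 4·22 + (-1)·(0) = 5
  c_6 = 2·38 + 0·28 + (1)·(-71) + 2·2 + 0·18 + (0)·(-11) + 0·22 + 2·0 = 9
  c_7 = 0·38 + 0·28 + (0)·(-71) + 1·2 + 0·18 + (0)·(-11) + 0·22 + 0·0 = 2
  c_8 = (-3)·(38) + (-1)·(28) + (-1)·(-71) + 2·2 + (-1)·(18) + (0)·(-11) + 4·22 + (-2)·(0) = 3
Writing each c_i in base p = 11:
  c_1 = 8 = 8·11^0
  c_2 = 6 = 6·11^0
  c_3 = 6 = 6·11^0
  c_4 = 2 = 2·11^0
  c_5 = 5 = 5·11^0
  c_6 = 9 = 9·11^0
  c_7 = 2 = 2·11^0
  c_8 = 3 = 3·11^0
Factor λ_0 = (8, 6, 6, 2, 5, 9, 2, 3)

((8, 6, 6, 2, 5, 9, 2, 3),)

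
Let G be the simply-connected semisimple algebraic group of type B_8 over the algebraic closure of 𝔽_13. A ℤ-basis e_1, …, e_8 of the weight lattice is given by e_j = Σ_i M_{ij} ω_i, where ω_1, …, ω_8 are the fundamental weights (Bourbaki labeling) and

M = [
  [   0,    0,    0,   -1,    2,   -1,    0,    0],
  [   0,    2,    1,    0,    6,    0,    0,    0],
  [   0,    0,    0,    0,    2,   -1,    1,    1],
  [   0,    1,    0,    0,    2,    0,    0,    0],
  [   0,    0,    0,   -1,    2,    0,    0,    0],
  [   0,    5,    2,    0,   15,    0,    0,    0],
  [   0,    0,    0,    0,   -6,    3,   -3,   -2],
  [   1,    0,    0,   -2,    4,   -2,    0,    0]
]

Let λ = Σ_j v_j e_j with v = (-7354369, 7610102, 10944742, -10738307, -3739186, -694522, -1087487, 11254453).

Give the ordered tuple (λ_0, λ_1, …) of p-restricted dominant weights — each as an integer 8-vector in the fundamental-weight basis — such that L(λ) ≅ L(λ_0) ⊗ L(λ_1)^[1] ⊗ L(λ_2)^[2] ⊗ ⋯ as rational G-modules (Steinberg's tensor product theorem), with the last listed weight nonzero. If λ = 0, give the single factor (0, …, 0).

Converting to the ω-basis (c_i = row i of M dotted with v = (-7354369, 7610102, 10944742, -10738307, -3739186, -694522, -1087487, 11254453)):
  c_1 = (0)·(-7354369) + (0)·(7610102) + (0)·(10944742) + (-1)·(-10738307) + (2)·(-3739186) + (-1)·(-694522) + (0)·(-1087487) + (0)·(11254453) = 3954457
  c_2 = (0)·(-7354369) + (2)·(7610102) + (1)·(10944742) + (0)·(-10738307) + (6)·(-3739186) + (0)·(-694522) + (0)·(-1087487) + (0)·(11254453) = 3729830
  c_3 = (0)·(-7354369) + (0)·(7610102) + (0)·(10944742) + (0)·(-10738307) + (2)·(-3739186) + (-1)·(-694522) + (1)·(-1087487) + (1)·(11254453) = 3383116
  c_4 = (0)·(-7354369) + (1)·(7610102) + (0)·(10944742) + (0)·(-10738307) + (2)·(-3739186) + (0)·(-694522) + (0)·(-1087487) + (0)·(11254453) = 131730
  c_5 = (0)·(-7354369) + (0)·(7610102) + (0)·(10944742) + (-1)·(-10738307) + (2)·(-3739186) + (0)·(-694522) + (0)·(-1087487) + (0)·(11254453) = 3259935
  c_6 = (0)·(-7354369) + (5)·(7610102) + (2)·(10944742) + (0)·(-10738307) + (15)·(-3739186) + (0)·(-694522) + (0)·(-1087487) + (0)·(11254453) = 3852204
  c_7 = (0)·(-7354369) + (0)·(7610102) + (0)·(10944742) + (0)·(-10738307) + (-6)·(-3739186) + (3)·(-694522) + (-3)·(-1087487) + (-2)·(11254453) = 1105105
  c_8 = (1)·(-7354369) + (0)·(7610102) + (0)·(10944742) + (-2)·(-10738307) + (4)·(-3739186) + (-2)·(-694522) + (0)·(-1087487) + (0)·(11254453) = 554545
p = 13; digits c_i = Σ_j d_{ij}·13^j, 0 ≤ d_{ij} < 13:
  c_1 = 3954457 = 0·13^0 + 2·13^1 + 12·13^2 + 5·13^3 + 8·13^4 + 10·13^5
  c_2 = 3729830 = 0·13^0 + 0·13^1 + 9·13^2 + 7·13^3 + 0·13^4 + 10·13^5
  c_3 = 3383116 = 9·13^0 + 5·13^1 + 11·13^2 + 5·13^3 + 1·13^4 + 9·13^5
  c_4 = 131730 = 1·13^0 + 6·13^1 + 12·13^2 + 7·13^3 + 4·13^4
  c_5 = 3259935 = 3·13^0 + 7·13^1 + 10·13^2 + 1·13^3 + 10·13^4 + 8·13^5
  c_6 = 3852204 = 5·13^0 + 1·13^1 + 5·13^2 + 11·13^3 + 4·13^4 + 10·13^5
  c_7 = 1105105 = 1·13^0 + 1·13^1 + 0·13^2 + 9·13^3 + 12·13^4 + 2·13^5
  c_8 = 554545 = 4·13^0 + 4·13^1 + 5·13^2 + 5·13^3 + 6·13^4 + 1·13^5
p-restricted factor λ_0 = (0, 0, 9, 1, 3, 5, 1, 4)
p-restricted factor λ_1 = (2, 0, 5, 6, 7, 1, 1, 4)
p-restricted factor λ_2 = (12, 9, 11, 12, 10, 5, 0, 5)
p-restricted factor λ_3 = (5, 7, 5, 7, 1, 11, 9, 5)
p-restricted factor λ_4 = (8, 0, 1, 4, 10, 4, 12, 6)
p-restricted factor λ_5 = (10, 10, 9, 0, 8, 10, 2, 1)

((0, 0, 9, 1, 3, 5, 1, 4), (2, 0, 5, 6, 7, 1, 1, 4), (12, 9, 11, 12, 10, 5, 0, 5), (5, 7, 5, 7, 1, 11, 9, 5), (8, 0, 1, 4, 10, 4, 12, 6), (10, 10, 9, 0, 8, 10, 2, 1))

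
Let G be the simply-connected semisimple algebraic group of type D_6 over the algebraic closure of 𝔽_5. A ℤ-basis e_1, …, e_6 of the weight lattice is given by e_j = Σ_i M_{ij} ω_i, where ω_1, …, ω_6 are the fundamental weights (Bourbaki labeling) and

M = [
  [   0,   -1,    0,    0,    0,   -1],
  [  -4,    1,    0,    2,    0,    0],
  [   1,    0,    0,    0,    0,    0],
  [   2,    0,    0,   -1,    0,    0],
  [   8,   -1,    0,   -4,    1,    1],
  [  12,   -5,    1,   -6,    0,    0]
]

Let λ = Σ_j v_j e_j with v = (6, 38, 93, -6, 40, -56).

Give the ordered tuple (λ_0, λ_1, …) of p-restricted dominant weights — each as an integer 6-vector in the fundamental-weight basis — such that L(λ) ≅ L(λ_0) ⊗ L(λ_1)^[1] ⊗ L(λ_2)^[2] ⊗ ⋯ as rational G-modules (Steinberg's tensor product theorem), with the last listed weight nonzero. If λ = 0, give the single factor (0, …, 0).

Converting to the ω-basis (c_i = row i of M dotted with v = (6, 38, 93, -6, 40, -56)):
  c_1 = 0·6 + (-1)·(38) + 0·93 + (0)·(-6) + 0·40 + (-1)·(-56) = 18
  c_2 = (-4)·(6) + 1·38 + 0·93 + (2)·(-6) + 0·40 + (0)·(-56) = 2
  c_3 = 1·6 + 0·38 + 0·93 + (0)·(-6) + 0·40 + (0)·(-56) = 6
  c_4 = 2·6 + 0·38 + 0·93 + (-1)·(-6) + 0·40 + (0)·(-56) = 18
  c_5 = 8·6 + (-1)·(38) + 0·93 + (-4)·(-6) + 1·40 + (1)·(-56) = 18
  c_6 = 12·6 + (-5)·(38) + 1·93 + (-6)·(-6) + 0·40 + (0)·(-56) = 11
Base-5 expansion of each c_i:
  c_1 = 18 = 3·5^0 + 3·5^1
  c_2 = 2 = 2·5^0
  c_3 = 6 = 1·5^0 + 1·5^1
  c_4 = 18 = 3·5^0 + 3·5^1
  c_5 = 18 = 3·5^0 + 3·5^1
  c_6 = 11 = 1·5^0 + 2·5^1
Factor λ_0 = (3, 2, 1, 3, 3, 1)
Factor λ_1 = (3, 0, 1, 3, 3, 2)

((3, 2, 1, 3, 3, 1), (3, 0, 1, 3, 3, 2))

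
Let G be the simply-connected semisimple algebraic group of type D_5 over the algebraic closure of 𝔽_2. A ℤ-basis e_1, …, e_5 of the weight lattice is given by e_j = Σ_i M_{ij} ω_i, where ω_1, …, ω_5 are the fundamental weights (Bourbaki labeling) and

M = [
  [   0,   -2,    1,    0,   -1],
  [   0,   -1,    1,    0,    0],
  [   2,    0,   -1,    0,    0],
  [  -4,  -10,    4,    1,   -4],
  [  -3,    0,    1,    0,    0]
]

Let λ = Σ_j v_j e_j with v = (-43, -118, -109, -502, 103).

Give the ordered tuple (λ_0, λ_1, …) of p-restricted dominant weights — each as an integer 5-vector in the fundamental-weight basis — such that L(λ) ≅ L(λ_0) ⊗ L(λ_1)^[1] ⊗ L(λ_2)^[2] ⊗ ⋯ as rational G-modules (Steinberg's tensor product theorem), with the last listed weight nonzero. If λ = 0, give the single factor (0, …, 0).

ω-coordinates c = M·v, v = (-43, -118, -109, -502, 103):
  c_1 = 0*-43 + -2*-118 + 1*-109 + 0*-502 + -1*103 = 24
  c_2 = 0*-43 + -1*-118 + 1*-109 + 0*-502 + 0*103 = 9
  c_3 = 2*-43 + 0*-118 + -1*-109 + 0*-502 + 0*103 = 23
  c_4 = -4*-43 + -10*-118 + 4*-109 + 1*-502 + -4*103 = 2
  c_5 = -3*-43 + 0*-118 + 1*-109 + 0*-502 + 0*103 = 20
Expand coordinatewise in base 2:
  c_1 = 24 = 0·2^0 + 0·2^1 + 0·2^2 + 1·2^3 + 1·2^4
  c_2 = 9 = 1·2^0 + 0·2^1 + 0·2^2 + 1·2^3
  c_3 = 23 = 1·2^0 + 1·2^1 + 1·2^2 + 0·2^3 + 1·2^4
  c_4 = 2 = 0·2^0 + 1·2^1
  c_5 = 20 = 0·2^0 + 0·2^1 + 1·2^2 + 0·2^3 + 1·2^4
λ_0 = (0, 1, 1, 0, 0)
λ_1 = (0, 0, 1, 1, 0)
λ_2 = (0, 0, 1, 0, 1)
λ_3 = (1, 1, 0, 0, 0)
λ_4 = (1, 0, 1, 0, 1)

((0, 1, 1, 0, 0), (0, 0, 1, 1, 0), (0, 0, 1, 0, 1), (1, 1, 0, 0, 0), (1, 0, 1, 0, 1))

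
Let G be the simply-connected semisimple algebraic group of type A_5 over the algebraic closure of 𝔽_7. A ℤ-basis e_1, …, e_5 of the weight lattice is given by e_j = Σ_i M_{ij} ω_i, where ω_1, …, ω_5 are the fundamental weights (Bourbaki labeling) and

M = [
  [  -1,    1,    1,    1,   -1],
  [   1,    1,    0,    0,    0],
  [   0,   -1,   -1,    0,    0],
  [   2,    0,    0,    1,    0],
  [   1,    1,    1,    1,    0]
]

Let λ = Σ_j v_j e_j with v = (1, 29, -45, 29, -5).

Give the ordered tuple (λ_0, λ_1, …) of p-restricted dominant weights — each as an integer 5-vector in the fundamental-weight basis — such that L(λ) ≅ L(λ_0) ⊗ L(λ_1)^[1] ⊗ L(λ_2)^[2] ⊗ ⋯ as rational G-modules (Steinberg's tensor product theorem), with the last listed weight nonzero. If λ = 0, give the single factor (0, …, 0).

((3, 2, 2, 3, 0), (2, 4, 2, 4, 2))

Compute c_i = Σ_j M_{ij} v_j with v = (1, 29, -45, 29, -5):
  c_1 = (-1)·(1) + (1)·(29) + (1)·(-45) + (1)·(29) + (-1)·(-5) = 17
  c_2 = (1)·(1) + (1)·(29) + (0)·(-45) + (0)·(29) + (0)·(-5) = 30
  c_3 = (0)·(1) + (-1)·(29) + (-1)·(-45) + (0)·(29) + (0)·(-5) = 16
  c_4 = (2)·(1) + (0)·(29) + (0)·(-45) + (1)·(29) + (0)·(-5) = 31
  c_5 = (1)·(1) + (1)·(29) + (1)·(-45) + (1)·(29) + (0)·(-5) = 14
p = 7; digits c_i = Σ_j d_{ij}·7^j, 0 ≤ d_{ij} < 7:
  c_1 = 17 = 3·7^0 + 2·7^1
  c_2 = 30 = 2·7^0 + 4·7^1
  c_3 = 16 = 2·7^0 + 2·7^1
  c_4 = 31 = 3·7^0 + 4·7^1
  c_5 = 14 = 0·7^0 + 2·7^1
Factor λ_0 = (3, 2, 2, 3, 0)
Factor λ_1 = (2, 4, 2, 4, 2)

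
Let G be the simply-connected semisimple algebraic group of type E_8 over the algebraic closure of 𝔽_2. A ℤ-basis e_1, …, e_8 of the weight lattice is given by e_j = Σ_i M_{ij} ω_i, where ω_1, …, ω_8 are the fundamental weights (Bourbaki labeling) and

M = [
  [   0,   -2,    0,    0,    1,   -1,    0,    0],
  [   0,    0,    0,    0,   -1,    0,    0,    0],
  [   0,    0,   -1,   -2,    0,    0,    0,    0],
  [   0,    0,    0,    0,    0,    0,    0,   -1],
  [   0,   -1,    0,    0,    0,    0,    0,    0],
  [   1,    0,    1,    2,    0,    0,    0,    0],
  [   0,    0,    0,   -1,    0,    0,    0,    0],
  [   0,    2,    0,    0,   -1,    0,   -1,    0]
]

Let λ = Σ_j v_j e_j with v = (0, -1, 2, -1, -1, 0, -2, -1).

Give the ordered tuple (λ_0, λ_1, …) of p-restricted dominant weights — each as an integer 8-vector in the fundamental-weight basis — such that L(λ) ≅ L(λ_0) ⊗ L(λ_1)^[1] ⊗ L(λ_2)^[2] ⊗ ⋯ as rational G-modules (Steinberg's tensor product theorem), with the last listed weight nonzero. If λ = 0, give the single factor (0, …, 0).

((1, 1, 0, 1, 1, 0, 1, 1),)

In the fundamental-weight basis, λ has coordinates c = M·v (v = (0, -1, 2, -1, -1, 0, -2, -1)):
  c_1 = 0*0 + -2*-1 + 0*2 + 0*-1 + 1*-1 + -1*0 + 0*-2 + 0*-1 = 1
  c_2 = 0*0 + 0*-1 + 0*2 + 0*-1 + -1*-1 + 0*0 + 0*-2 + 0*-1 = 1
  c_3 = 0*0 + 0*-1 + -1*2 + -2*-1 + 0*-1 + 0*0 + 0*-2 + 0*-1 = 0
  c_4 = 0*0 + 0*-1 + 0*2 + 0*-1 + 0*-1 + 0*0 + 0*-2 + -1*-1 = 1
  c_5 = 0*0 + -1*-1 + 0*2 + 0*-1 + 0*-1 + 0*0 + 0*-2 + 0*-1 = 1
  c_6 = 1*0 + 0*-1 + 1*2 + 2*-1 + 0*-1 + 0*0 + 0*-2 + 0*-1 = 0
  c_7 = 0*0 + 0*-1 + 0*2 + -1*-1 + 0*-1 + 0*0 + 0*-2 + 0*-1 = 1
  c_8 = 0*0 + 2*-1 + 0*2 + 0*-1 + -1*-1 + 0*0 + -1*-2 + 0*-1 = 1
Writing each c_i in base p = 2:
  c_1 = 1 = 1·2^0
  c_2 = 1 = 1·2^0
  c_3 = 0
  c_4 = 1 = 1·2^0
  c_5 = 1 = 1·2^0
  c_6 = 0
  c_7 = 1 = 1·2^0
  c_8 = 1 = 1·2^0
p-restricted factor λ_0 = (1, 1, 0, 1, 1, 0, 1, 1)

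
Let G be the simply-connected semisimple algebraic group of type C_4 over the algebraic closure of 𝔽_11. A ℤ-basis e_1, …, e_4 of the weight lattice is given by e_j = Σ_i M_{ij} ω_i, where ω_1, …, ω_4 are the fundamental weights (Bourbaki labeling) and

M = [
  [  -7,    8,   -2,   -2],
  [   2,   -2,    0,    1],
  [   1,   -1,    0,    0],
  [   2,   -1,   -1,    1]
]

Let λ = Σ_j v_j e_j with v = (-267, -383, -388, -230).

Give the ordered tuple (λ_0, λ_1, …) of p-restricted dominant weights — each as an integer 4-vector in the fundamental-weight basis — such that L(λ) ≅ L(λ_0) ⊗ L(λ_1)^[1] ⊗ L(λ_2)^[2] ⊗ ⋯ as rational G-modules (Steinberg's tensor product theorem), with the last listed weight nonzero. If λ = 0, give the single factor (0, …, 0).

Converting to the ω-basis (c_i = row i of M dotted with v = (-267, -383, -388, -230)):
  c_1 = -7*-267 + 8*-383 + -2*-388 + -2*-230 = 41
  c_2 = 2*-267 + -2*-383 + 0*-388 + 1*-230 = 2
  c_3 = 1*-267 + -1*-383 + 0*-388 + 0*-230 = 116
  c_4 = 2*-267 + -1*-383 + -1*-388 + 1*-230 = 7
Base-11 expansion of each c_i:
  c_1 = 41 = 8·11^0 + 3·11^1
  c_2 = 2 = 2·11^0
  c_3 = 116 = 6·11^0 + 10·11^1
  c_4 = 7 = 7·11^0
Factor λ_0 = (8, 2, 6, 7)
Factor λ_1 = (3, 0, 10, 0)

((8, 2, 6, 7), (3, 0, 10, 0))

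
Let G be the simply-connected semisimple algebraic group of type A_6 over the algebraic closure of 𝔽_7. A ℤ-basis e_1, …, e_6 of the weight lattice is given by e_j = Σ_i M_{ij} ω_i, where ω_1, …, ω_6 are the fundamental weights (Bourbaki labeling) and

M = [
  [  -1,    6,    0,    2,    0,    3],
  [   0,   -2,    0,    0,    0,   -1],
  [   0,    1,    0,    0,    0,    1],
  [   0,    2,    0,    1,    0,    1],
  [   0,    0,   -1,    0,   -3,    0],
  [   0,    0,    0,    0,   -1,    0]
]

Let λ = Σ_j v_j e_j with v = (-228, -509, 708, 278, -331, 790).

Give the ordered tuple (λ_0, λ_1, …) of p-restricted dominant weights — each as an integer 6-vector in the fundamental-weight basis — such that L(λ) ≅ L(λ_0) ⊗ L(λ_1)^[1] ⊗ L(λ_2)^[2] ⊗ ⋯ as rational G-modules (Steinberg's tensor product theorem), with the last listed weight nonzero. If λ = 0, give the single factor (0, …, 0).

((2, 4, 1, 1, 5, 2), (0, 4, 5, 0, 5, 5), (2, 4, 5, 1, 5, 6))

Converting to the ω-basis (c_i = row i of M dotted with v = (-228, -509, 708, 278, -331, 790)):
  c_1 = -1*-228 + 6*-509 + 0*708 + 2*278 + 0*-331 + 3*790 = 100
  c_2 = 0*-228 + -2*-509 + 0*708 + 0*278 + 0*-331 + -1*790 = 228
  c_3 = 0*-228 + 1*-509 + 0*708 + 0*278 + 0*-331 + 1*790 = 281
  c_4 = 0*-228 + 2*-509 + 0*708 + 1*278 + 0*-331 + 1*790 = 50
  c_5 = 0*-228 + 0*-509 + -1*708 + 0*278 + -3*-331 + 0*790 = 285
  c_6 = 0*-228 + 0*-509 + 0*708 + 0*278 + -1*-331 + 0*790 = 331
Writing each c_i in base p = 7:
  c_1 = 100 = 2·7^0 + 0·7^1 + 2·7^2
  c_2 = 228 = 4·7^0 + 4·7^1 + 4·7^2
  c_3 = 281 = 1·7^0 + 5·7^1 + 5·7^2
  c_4 = 50 = 1·7^0 + 0·7^1 + 1·7^2
  c_5 = 285 = 5·7^0 + 5·7^1 + 5·7^2
  c_6 = 331 = 2·7^0 + 5·7^1 + 6·7^2
λ_0 = (2, 4, 1, 1, 5, 2)
λ_1 = (0, 4, 5, 0, 5, 5)
λ_2 = (2, 4, 5, 1, 5, 6)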